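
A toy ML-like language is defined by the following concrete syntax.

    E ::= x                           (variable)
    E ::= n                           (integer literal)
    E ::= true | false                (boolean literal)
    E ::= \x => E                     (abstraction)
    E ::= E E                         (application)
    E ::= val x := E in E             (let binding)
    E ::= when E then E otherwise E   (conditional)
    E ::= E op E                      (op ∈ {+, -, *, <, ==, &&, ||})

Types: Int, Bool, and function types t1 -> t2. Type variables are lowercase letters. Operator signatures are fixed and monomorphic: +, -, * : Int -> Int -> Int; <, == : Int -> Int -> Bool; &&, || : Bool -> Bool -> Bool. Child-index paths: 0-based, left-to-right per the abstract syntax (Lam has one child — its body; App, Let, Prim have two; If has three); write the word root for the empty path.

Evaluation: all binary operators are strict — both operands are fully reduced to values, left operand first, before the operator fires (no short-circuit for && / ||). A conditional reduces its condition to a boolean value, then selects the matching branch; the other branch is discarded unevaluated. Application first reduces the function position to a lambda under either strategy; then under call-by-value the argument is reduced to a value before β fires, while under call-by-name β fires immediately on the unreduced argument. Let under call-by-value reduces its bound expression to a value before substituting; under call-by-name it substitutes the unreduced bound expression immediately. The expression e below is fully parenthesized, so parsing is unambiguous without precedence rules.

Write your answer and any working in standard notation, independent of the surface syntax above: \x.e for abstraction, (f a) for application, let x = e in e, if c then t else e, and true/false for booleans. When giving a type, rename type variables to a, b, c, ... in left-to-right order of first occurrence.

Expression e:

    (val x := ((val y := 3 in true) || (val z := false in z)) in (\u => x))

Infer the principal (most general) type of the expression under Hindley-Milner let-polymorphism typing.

Answer: a -> Bool

Working:
let y : Int
  unify Bool ~ Bool
let z : Bool
z : Bool
  unify Bool ~ Bool
let x : Bool
x : Bool
\u._ : a -> Bool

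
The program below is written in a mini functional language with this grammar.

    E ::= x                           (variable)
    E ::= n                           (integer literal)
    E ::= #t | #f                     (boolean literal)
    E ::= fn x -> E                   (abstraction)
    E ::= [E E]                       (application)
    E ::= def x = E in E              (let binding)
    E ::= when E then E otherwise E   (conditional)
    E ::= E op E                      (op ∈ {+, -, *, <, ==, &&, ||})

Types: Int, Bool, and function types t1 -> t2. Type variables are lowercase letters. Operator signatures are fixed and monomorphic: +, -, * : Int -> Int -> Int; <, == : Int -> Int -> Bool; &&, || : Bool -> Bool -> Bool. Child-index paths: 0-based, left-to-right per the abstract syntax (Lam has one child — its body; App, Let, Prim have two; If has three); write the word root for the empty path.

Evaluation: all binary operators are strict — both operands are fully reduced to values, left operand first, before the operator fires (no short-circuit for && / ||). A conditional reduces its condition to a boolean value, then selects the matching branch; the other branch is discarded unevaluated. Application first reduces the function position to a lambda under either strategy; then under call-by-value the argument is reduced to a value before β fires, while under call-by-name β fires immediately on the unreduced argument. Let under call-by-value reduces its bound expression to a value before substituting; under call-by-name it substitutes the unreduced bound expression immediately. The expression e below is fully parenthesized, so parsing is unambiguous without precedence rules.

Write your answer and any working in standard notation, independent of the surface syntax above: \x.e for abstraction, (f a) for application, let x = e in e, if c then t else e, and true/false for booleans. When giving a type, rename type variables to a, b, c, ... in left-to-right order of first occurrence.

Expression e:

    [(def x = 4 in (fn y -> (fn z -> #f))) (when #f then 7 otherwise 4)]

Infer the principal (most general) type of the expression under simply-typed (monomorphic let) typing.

Derivation:
let x : Int
\z._ : b -> Bool
\y._ : a -> b -> Bool
  unify Bool ~ Bool
  unify Int ~ Int
  unify a -> b -> Bool ~ Int -> c
  unify a ~ Int
  unify b -> Bool ~ c
_ _ : b -> Bool

Answer: a -> Bool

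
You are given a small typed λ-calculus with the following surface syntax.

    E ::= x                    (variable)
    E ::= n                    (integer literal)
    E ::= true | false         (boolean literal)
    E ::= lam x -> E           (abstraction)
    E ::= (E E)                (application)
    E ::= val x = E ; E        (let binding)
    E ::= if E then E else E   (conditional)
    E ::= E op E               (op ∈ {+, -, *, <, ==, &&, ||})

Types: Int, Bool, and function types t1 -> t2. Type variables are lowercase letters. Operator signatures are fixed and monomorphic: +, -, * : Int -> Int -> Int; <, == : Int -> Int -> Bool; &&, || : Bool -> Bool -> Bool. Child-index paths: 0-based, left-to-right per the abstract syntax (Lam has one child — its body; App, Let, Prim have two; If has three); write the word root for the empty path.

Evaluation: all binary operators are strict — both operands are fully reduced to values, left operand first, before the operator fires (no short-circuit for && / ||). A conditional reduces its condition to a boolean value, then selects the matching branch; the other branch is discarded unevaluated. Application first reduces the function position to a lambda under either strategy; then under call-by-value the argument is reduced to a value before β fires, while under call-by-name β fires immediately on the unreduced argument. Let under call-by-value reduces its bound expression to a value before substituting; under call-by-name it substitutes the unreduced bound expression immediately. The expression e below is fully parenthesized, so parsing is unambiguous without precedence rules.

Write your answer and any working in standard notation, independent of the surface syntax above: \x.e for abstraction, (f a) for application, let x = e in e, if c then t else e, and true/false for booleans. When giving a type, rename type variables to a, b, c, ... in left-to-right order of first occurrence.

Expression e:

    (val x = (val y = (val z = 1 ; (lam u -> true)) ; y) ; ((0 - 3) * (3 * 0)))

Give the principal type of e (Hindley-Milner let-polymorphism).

Answer: Int

Derivation:
let z : Int
\u._ : a -> Bool
let y : forall. a -> Bool
y : b -> Bool
let x : forall. b -> Bool
  unify Int ~ Int
  unify Int ~ Int
  unify Int ~ Int
  unify Int ~ Int
  unify Int ~ Int
  unify Int ~ Int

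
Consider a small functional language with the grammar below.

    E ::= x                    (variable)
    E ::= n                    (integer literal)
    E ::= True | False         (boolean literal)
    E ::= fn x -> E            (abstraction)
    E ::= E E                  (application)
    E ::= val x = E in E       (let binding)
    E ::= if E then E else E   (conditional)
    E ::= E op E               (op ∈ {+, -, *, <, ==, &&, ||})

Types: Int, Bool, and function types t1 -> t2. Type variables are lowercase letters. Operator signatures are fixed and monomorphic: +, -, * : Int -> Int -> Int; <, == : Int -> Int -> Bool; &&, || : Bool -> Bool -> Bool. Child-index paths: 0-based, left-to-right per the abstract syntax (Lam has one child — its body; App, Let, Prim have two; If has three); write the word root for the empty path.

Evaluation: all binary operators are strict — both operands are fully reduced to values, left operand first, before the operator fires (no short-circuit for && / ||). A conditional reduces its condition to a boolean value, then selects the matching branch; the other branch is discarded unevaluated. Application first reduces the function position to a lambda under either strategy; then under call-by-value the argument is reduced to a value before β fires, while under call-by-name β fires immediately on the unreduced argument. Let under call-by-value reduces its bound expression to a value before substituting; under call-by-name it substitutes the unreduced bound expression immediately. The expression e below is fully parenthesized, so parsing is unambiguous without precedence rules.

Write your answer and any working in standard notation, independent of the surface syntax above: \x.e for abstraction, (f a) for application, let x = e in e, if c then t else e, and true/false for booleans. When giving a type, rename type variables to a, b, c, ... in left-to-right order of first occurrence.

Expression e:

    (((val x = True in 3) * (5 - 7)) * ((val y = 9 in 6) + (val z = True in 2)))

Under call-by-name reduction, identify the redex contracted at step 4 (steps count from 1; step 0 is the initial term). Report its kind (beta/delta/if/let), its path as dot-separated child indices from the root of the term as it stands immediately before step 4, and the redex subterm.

Answer: let at 1.0 : (let y = 9 in 6)

Derivation:
step 0: (((let x = true in 3) * (5 - 7)) * ((let y = 9 in 6) + (let z = true in 2)))
step 1: [let@0.0] ((3 * (5 - 7)) * ((let y = 9 in 6) + (let z = true in 2)))
step 2: [delta@0.1] ((3 * -2) * ((let y = 9 in 6) + (let z = true in 2)))
step 3: [delta@0] (-6 * ((let y = 9 in 6) + (let z = true in 2)))
step 4: [let@1.0] (-6 * (6 + (let z = true in 2)))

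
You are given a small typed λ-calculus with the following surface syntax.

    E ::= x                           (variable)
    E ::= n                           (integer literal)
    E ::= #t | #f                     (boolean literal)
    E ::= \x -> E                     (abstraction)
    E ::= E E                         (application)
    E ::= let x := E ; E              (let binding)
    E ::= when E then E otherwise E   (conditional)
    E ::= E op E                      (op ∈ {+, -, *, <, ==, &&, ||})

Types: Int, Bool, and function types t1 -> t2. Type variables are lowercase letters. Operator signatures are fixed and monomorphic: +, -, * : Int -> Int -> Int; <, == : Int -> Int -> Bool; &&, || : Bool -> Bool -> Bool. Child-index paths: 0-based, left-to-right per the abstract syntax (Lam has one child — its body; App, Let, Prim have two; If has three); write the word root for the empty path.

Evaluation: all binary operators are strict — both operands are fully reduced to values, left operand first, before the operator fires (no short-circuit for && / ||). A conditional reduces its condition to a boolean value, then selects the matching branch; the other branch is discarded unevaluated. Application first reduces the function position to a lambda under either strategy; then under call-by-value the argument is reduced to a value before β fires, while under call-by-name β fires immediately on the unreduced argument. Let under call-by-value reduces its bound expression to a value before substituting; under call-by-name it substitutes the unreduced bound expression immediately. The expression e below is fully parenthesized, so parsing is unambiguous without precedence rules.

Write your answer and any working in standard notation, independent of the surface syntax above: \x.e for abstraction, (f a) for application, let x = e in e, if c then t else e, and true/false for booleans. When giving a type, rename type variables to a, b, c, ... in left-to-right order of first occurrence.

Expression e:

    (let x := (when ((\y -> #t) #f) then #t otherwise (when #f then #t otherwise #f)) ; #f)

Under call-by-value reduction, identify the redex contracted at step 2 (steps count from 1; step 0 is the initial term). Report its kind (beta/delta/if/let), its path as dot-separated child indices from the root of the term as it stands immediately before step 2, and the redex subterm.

Answer: if at 0 : (if true then true else (if false then true else false))

Trace:
step 0: (let x = (if ((\y.true) false) then true else (if false then true else false)) in false)
step 1: [beta@0.0] (let x = (if true then true else (if false then true else false)) in false)
step 2: [if@0] (let x = true in false)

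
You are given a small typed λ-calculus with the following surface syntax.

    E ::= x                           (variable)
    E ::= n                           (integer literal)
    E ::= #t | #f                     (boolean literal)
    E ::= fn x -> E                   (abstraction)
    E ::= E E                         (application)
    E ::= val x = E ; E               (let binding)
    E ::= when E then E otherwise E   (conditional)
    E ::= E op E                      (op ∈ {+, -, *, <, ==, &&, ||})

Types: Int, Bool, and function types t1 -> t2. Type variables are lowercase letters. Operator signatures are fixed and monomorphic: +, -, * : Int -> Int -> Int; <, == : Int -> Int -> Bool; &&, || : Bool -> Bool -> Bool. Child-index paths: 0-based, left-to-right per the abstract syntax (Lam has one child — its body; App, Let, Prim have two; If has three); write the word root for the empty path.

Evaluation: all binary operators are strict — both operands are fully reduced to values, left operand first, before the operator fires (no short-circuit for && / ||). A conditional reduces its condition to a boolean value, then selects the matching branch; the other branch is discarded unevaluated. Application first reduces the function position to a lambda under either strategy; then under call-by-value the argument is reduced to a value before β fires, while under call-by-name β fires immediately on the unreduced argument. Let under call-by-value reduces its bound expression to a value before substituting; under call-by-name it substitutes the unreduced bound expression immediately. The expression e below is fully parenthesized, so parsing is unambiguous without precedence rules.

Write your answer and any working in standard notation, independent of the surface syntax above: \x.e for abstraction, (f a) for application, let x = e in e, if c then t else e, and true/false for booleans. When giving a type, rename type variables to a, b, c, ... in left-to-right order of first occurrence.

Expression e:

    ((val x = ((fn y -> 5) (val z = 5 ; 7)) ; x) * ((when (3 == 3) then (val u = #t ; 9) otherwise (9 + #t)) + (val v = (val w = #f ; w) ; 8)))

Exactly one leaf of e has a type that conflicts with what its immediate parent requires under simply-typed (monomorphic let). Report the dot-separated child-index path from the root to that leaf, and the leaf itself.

Answer: 1.0.2.1 : true

Working:
\y._ : a -> Int
let z : Int
  unify a -> Int ~ Int -> b
  unify a ~ Int
  unify Int ~ b
_ _ : Int
let x : Int
x : Int
  unify Int ~ Int
  unify Int ~ Int
  unify Int ~ Int
  unify Bool ~ Bool
let u : Bool
  unify Int ~ Int
  unify Bool ~ Int
  FAIL: mismatch Bool ~ Int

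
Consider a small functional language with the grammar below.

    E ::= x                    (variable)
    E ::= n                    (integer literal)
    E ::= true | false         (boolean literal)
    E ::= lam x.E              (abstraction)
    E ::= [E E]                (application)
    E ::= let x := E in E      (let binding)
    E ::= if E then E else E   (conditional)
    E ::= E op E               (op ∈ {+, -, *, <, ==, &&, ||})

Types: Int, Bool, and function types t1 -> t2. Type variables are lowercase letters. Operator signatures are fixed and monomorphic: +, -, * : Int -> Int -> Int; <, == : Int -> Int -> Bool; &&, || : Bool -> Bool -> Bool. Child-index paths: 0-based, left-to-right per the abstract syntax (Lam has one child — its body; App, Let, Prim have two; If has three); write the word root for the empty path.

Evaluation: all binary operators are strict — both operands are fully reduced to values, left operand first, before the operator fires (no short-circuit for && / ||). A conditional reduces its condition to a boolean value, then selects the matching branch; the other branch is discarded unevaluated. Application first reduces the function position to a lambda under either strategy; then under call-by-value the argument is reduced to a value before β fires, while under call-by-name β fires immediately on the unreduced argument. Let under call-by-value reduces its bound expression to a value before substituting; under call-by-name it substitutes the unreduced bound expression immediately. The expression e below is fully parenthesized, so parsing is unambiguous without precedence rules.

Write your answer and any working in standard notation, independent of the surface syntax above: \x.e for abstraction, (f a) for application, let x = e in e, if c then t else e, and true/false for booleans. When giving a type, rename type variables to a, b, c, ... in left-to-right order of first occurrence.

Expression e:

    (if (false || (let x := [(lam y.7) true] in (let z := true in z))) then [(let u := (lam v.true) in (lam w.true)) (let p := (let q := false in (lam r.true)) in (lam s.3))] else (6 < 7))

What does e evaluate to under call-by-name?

Answer: true

Derivation:
step 0: (if (false || (let x = ((\y.7) true) in (let z = true in z))) then ((let u = (\v.true) in (\w.true)) (let p = (let q = false in (\r.true)) in (\s.3))) else (6 < 7))
step 1: [let@0.1] (if (false || (let z = true in z)) then ((let u = (\v.true) in (\w.true)) (let p = (let q = false in (\r.true)) in (\s.3))) else (6 < 7))
step 2: [let@0.1] (if (false || true) then ((let u = (\v.true) in (\w.true)) (let p = (let q = false in (\r.true)) in (\s.3))) else (6 < 7))
step 3: [delta@0] (if true then ((let u = (\v.true) in (\w.true)) (let p = (let q = false in (\r.true)) in (\s.3))) else (6 < 7))
step 4: [if@root] ((let u = (\v.true) in (\w.true)) (let p = (let q = false in (\r.true)) in (\s.3)))
step 5: [let@0] ((\w.true) (let p = (let q = false in (\r.true)) in (\s.3)))
step 6: [beta@root] true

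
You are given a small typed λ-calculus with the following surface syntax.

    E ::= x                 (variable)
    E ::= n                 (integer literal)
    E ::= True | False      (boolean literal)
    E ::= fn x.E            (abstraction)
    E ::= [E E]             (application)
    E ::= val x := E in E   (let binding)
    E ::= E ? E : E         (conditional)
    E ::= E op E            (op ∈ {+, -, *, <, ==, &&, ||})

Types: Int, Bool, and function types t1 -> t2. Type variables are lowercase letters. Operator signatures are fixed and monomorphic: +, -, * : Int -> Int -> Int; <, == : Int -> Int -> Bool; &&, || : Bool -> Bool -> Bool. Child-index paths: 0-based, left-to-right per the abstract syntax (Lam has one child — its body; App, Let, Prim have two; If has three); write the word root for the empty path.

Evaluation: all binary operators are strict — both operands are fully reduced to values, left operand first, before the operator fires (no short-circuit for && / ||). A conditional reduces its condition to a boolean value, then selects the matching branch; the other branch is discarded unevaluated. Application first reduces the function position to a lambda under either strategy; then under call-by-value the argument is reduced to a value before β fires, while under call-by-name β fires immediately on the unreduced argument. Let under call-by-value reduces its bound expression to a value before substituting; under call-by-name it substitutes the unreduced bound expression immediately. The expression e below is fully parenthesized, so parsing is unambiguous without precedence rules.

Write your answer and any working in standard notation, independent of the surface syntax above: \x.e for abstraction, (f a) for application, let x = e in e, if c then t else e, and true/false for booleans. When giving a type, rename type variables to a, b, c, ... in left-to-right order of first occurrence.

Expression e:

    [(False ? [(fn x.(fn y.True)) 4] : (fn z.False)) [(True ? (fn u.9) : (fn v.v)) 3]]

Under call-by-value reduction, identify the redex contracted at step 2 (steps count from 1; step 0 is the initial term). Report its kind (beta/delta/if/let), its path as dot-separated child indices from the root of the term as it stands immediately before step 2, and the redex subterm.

Answer: if at 1.0 : (if true then (\u.9) else (\v.v))

Working:
step 0: ((if false then ((\x.(\y.true)) 4) else (\z.false)) ((if true then (\u.9) else (\v.v)) 3))
step 1: [if@0] ((\z.false) ((if true then (\u.9) else (\v.v)) 3))
step 2: [if@1.0] ((\z.false) ((\u.9) 3))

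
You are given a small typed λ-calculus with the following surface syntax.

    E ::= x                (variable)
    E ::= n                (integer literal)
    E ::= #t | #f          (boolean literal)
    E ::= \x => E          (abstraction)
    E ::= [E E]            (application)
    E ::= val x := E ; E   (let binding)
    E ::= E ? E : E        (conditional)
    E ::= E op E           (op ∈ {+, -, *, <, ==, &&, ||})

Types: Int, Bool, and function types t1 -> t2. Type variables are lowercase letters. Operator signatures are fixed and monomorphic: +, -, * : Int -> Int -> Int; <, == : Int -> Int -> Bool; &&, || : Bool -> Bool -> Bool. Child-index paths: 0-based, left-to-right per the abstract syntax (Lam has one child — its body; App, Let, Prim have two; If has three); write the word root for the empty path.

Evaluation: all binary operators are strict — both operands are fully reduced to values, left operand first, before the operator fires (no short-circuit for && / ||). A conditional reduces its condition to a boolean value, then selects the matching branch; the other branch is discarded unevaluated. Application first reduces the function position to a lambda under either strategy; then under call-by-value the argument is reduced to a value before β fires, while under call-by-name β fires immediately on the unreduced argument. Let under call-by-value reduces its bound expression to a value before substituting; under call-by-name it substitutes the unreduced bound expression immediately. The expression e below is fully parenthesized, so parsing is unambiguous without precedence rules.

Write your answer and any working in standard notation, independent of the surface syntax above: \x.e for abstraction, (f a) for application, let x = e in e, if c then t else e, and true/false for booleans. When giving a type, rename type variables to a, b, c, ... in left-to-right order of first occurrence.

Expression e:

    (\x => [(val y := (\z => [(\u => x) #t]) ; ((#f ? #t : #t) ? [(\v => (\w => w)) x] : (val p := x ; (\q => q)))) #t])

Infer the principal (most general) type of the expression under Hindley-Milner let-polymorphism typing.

Trace:
x : a
\u._ : c -> a
  unify c -> a ~ Bool -> d
  unify c ~ Bool
  unify a ~ d
_ _ : d
\z._ : b -> d
let y : forall. b -> d
  unify Bool ~ Bool
  unify Bool ~ Bool
  unify Bool ~ Bool
w : f
\w._ : f -> f
\v._ : e -> f -> f
x : d
  unify e -> f -> f ~ d -> g
  unify e ~ d
  unify f -> f ~ g
_ _ : f -> f
x : d
let p : d
q : h
\q._ : h -> h
  unify f -> f ~ h -> h
  unify f ~ h
  unify h ~ h
  unify h -> h ~ Bool -> i
  unify h ~ Bool
  unify Bool ~ i
_ _ : Bool
\x._ : d -> Bool

Answer: a -> Bool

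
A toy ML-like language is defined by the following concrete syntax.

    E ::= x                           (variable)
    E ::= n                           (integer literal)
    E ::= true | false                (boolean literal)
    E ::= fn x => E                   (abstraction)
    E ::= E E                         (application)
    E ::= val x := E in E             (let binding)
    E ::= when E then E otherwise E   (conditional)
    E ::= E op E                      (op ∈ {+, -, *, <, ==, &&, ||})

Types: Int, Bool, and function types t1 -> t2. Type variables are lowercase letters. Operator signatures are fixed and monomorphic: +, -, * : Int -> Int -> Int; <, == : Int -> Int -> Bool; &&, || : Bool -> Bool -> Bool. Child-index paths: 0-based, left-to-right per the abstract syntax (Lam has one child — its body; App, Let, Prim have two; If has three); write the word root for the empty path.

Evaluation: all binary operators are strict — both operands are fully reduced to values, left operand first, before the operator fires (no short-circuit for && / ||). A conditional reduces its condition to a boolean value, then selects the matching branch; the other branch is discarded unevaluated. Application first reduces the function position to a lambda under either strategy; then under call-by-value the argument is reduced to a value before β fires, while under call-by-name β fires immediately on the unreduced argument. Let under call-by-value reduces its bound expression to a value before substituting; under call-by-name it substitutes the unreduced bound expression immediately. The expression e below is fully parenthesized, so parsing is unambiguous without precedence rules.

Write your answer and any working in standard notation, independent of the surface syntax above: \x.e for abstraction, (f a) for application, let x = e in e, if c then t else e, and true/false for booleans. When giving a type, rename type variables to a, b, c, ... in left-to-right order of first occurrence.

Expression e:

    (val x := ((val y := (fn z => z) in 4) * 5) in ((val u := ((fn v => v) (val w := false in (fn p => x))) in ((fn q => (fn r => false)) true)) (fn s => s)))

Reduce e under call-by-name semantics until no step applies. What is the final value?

Answer: false

Trace:
step 0: (let x = ((let y = (\z.z) in 4) * 5) in ((let u = ((\v.v) (let w = false in (\p.x))) in ((\q.(\r.false)) true)) (\s.s)))
step 1: [let@root] ((let u = ((\v.v) (let w = false in (\p.((let y = (\z.z) in 4) * 5)))) in ((\q.(\r.false)) true)) (\s.s))
step 2: [let@0] (((\q.(\r.false)) true) (\s.s))
step 3: [beta@0] ((\r.false) (\s.s))
step 4: [beta@root] false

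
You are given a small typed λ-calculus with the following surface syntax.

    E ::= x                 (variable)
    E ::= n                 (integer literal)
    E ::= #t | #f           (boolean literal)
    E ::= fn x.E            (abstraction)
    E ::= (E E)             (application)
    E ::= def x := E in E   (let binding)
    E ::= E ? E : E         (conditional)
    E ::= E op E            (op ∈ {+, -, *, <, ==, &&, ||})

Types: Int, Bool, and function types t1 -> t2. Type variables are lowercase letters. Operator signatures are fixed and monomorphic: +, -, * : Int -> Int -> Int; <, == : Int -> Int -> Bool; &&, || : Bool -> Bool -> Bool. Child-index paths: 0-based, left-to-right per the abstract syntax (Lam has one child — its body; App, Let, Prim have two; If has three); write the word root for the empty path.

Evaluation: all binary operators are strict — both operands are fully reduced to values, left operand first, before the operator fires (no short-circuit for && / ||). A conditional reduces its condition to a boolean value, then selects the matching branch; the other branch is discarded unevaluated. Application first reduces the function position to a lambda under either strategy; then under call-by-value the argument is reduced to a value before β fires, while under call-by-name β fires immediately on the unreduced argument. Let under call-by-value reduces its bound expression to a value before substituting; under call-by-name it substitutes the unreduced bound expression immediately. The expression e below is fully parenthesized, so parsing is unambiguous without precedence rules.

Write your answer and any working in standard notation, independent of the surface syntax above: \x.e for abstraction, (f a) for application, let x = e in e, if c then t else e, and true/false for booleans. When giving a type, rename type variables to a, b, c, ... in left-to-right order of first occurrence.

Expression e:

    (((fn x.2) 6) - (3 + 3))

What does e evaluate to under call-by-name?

Derivation:
step 0: (((\x.2) 6) - (3 + 3))
step 1: [beta@0] (2 - (3 + 3))
step 2: [delta@1] (2 - 6)
step 3: [delta@root] -4

Answer: -4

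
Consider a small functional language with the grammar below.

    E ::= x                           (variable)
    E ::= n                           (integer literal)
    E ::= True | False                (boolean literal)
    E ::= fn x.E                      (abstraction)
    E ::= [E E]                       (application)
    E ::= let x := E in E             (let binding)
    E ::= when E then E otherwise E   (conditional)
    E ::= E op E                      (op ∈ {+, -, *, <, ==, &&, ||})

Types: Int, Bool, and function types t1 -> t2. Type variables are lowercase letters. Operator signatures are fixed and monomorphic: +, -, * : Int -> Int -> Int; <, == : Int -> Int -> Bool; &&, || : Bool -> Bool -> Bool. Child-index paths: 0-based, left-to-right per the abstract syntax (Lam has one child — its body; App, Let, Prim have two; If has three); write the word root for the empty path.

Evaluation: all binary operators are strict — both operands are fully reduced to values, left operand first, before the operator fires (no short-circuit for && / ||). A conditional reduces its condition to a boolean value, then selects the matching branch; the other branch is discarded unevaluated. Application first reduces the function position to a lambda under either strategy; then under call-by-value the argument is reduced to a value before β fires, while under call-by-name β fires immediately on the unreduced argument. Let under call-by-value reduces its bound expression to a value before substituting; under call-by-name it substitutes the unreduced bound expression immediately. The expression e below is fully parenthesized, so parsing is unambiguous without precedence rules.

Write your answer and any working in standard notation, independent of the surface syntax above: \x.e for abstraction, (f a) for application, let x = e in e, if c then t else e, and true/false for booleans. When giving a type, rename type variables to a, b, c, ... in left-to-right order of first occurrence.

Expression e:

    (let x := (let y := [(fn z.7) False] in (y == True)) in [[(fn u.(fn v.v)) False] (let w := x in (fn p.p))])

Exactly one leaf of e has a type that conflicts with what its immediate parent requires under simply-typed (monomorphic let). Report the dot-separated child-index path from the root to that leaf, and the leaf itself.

Answer: 0.1.1 : true

Trace:
\z._ : a -> Int
  unify a -> Int ~ Bool -> b
  unify a ~ Bool
  unify Int ~ b
_ _ : Int
let y : Int
y : Int
  unify Int ~ Int
  unify Bool ~ Int
  FAIL: mismatch Bool ~ Int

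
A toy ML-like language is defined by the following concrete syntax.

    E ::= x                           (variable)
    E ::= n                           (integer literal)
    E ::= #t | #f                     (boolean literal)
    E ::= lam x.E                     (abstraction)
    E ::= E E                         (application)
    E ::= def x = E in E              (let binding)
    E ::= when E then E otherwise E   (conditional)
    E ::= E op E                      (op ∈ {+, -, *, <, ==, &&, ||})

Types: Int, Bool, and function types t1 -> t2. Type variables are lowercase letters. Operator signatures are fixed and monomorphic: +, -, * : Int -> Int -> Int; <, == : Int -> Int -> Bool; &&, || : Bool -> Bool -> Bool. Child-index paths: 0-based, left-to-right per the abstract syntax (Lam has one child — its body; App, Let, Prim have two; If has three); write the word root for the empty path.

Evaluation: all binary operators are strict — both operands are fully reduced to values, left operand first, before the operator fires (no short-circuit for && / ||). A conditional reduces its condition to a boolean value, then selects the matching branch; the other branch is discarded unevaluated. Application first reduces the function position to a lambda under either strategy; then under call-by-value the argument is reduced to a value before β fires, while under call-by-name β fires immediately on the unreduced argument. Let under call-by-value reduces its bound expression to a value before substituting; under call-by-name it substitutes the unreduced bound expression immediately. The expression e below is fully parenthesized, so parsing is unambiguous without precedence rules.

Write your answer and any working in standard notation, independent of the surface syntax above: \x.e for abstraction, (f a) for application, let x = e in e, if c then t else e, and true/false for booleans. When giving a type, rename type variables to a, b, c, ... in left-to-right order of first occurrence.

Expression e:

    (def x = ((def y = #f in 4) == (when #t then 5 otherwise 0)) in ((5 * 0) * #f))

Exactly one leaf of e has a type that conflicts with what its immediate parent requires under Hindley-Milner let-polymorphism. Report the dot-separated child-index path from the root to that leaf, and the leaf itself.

Working:
let y : Bool
  unify Int ~ Int
  unify Bool ~ Bool
  unify Int ~ Int
  unify Int ~ Int
let x : Bool
  unify Int ~ Int
  unify Int ~ Int
  unify Int ~ Int
  unify Bool ~ Int
  FAIL: mismatch Bool ~ Int

Answer: 1.1 : false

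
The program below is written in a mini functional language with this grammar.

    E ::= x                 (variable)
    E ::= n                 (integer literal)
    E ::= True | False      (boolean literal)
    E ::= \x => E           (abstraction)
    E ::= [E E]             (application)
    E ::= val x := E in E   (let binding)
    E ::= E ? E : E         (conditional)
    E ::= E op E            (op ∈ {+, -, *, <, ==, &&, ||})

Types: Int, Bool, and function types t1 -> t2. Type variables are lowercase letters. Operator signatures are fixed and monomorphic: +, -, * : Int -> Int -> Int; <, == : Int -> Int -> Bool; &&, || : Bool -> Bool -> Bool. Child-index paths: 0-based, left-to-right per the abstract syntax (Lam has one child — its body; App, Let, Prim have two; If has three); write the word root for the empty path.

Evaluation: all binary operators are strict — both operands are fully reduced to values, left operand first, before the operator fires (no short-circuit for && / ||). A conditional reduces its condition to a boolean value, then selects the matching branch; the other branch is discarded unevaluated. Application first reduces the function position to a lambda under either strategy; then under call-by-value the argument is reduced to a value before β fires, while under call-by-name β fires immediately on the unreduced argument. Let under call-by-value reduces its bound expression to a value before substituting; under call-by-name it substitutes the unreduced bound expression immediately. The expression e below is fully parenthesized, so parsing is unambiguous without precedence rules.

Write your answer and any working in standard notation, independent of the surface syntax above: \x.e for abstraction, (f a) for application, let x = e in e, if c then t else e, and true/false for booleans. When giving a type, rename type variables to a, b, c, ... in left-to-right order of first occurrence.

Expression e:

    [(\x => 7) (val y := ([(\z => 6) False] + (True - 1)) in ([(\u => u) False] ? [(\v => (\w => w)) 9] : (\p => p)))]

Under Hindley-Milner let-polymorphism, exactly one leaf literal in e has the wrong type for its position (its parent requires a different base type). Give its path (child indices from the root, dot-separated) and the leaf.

Answer: 1.0.1.0 : true

Working:
\x._ : a -> Int
\z._ : b -> Int
  unify b -> Int ~ Bool -> c
  unify b ~ Bool
  unify Int ~ c
_ _ : Int
  unify Int ~ Int
  unify Bool ~ Int
  FAIL: mismatch Bool ~ Int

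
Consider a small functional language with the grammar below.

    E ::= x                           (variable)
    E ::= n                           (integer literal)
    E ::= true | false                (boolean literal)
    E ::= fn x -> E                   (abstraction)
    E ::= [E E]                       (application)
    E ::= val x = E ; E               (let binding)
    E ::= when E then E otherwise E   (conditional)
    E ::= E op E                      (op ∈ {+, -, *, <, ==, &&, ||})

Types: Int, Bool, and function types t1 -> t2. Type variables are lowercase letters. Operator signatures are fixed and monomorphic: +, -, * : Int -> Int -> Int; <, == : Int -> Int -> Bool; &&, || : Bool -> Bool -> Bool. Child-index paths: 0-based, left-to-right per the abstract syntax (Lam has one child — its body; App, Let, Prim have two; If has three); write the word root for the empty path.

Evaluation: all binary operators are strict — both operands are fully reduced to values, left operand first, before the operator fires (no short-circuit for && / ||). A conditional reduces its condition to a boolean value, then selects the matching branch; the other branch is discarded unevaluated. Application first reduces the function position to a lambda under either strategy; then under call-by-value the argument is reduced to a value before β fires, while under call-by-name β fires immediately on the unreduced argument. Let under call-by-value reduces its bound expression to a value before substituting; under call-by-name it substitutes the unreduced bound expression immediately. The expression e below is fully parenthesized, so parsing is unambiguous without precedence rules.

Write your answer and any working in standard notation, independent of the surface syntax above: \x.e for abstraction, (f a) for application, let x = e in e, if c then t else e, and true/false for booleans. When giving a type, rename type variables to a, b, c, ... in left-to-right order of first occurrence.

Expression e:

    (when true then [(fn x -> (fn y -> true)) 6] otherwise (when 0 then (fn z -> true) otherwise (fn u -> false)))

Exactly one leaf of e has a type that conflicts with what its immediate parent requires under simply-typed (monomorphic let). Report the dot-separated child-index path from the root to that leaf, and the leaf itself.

Answer: 2.0 : 0

Derivation:
  unify Bool ~ Bool
\y._ : b -> Bool
\x._ : a -> b -> Bool
  unify a -> b -> Bool ~ Int -> c
  unify a ~ Int
  unify b -> Bool ~ c
_ _ : b -> Bool
  unify Int ~ Bool
  FAIL: mismatch Int ~ Bool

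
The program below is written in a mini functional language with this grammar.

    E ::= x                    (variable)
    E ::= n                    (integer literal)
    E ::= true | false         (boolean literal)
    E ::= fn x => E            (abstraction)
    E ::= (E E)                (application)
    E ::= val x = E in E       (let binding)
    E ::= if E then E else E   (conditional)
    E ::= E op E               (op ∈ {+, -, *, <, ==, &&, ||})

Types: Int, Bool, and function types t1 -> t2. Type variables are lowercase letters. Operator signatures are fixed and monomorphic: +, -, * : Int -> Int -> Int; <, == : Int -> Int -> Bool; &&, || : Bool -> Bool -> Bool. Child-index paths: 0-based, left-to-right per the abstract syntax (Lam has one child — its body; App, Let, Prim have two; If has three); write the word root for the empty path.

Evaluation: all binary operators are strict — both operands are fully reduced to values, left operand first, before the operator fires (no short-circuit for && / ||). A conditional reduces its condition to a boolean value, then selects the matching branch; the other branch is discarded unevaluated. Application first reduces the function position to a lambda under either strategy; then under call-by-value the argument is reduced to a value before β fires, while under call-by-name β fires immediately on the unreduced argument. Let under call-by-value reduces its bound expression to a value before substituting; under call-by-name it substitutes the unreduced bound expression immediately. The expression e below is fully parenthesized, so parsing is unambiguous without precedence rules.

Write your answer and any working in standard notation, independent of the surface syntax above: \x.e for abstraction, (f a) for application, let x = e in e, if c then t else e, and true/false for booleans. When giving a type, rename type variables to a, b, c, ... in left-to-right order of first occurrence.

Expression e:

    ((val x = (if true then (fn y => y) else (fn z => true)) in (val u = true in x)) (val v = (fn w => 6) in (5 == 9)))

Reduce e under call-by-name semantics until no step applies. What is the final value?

Answer: false

Working:
step 0: ((let x = (if true then (\y.y) else (\z.true)) in (let u = true in x)) (let v = (\w.6) in (5 == 9)))
step 1: [let@0] ((let u = true in (if true then (\y.y) else (\z.true))) (let v = (\w.6) in (5 == 9)))
step 2: [let@0] ((if true then (\y.y) else (\z.true)) (let v = (\w.6) in (5 == 9)))
step 3: [if@0] ((\y.y) (let v = (\w.6) in (5 == 9)))
step 4: [beta@root] (let v = (\w.6) in (5 == 9))
step 5: [let@root] (5 == 9)
step 6: [delta@root] false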